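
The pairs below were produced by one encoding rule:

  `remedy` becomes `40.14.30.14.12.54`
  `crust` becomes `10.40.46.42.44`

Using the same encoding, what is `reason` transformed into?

The formula is n = 2×(alphabet index, a=1) + 4.
On reason: r=18→40, e=5→14, a=1→6, s=19→42, o=15→34, n=14→32.

40.14.6.42.34.32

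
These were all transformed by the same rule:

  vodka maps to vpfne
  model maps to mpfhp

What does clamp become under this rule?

cmcpt

In vodka: v→v is +0, o→p is +1, d→f is +2, k→n is +3 — the shift increases by 1 each position. The shift increases by 1 at each position, starting from +0: 0, 1, 2, ….
For clamp: c+0=c, l+1=m, a+2=c, m+3=p, p+4=t.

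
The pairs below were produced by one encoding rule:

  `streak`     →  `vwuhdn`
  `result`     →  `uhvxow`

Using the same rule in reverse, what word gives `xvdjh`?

usage

Compare letters: s→v is +3, t→w is +3, r→u is +3 — a constant shift. It's a constant shift of +3 (ROT3).
Undoing it on xvdjh: x−3=u, v−3=s, d−3=a, j−3=g, h−3=e.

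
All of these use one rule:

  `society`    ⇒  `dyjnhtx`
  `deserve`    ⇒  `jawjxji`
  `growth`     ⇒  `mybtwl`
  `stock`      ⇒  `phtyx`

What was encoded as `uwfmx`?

sharp

The output letters match the input read backwards, each shifted +5: society reversed is yteicos. The word is reversed, then every letter is shifted forward by 5.
Undoing it on uwfmx: shift back: u−5=p, w−5=r, f−5=a, m−5=h, x−5=s → prahs; then reverse → sharp.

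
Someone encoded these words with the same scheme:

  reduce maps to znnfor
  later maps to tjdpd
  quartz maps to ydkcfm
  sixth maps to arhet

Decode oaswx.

In reduce: r→z is +8, e→n is +9, d→n is +10, u→f is +11 — the shift increases by 1 each position. Each letter shifts forward by (position + 8), i.e. 8, 9, 10, … — the shift grows by one for each successive letter.
Undoing it on oaswx: o−8=g, a−9=r, s−10=i, w−11=l, x−12=l.

grill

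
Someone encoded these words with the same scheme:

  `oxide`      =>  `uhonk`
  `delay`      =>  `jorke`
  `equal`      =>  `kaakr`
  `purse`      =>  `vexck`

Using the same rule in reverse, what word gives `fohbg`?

Shifts by position in oxide: pos 0: o→u (+6), pos 1: x→h (+10), pos 2: i→o (+6), pos 3: d→n (+10) — repeating every 2. The shifts repeat in a cycle of length 2: positions 0,1,… shift by +6, +10, then the pattern repeats.
Reversing it on fohbg: f−6=z, o−10=e, h−6=b, b−10=r, g−6=a.

zebra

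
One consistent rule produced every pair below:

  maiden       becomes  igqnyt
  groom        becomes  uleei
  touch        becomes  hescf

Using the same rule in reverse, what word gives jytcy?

m(12)→i(8) and a(0)→g(6) fit y≡11x+6 (mod 26); the inverse of 11 mod 26 is 19. This is an affine cipher: with a=0,…,z=25, each position x becomes (11x+6) mod 26.
Decoding jytcy: j(9)→19·(9−6)≡5=f; y(24)→19·(24−6)≡4=e; t(19)→19·(19−6)≡13=n; c(2)→19·(2−6)≡2=c; y(24)→19·(24−6)≡4=e (all mod 26).

fence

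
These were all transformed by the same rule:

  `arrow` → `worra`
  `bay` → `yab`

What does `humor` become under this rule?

It's just the letters in reverse order.
On humor: reverse → romuh.

romuh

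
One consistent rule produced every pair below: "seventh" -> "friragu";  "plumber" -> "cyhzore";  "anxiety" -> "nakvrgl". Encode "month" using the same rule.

Each letter is shifted forward by 13 in the alphabet (a Caesar shift of +13).
On month: m+13=z, o+13=b, n+13=a, t+13=g, h+13=u.

zbagu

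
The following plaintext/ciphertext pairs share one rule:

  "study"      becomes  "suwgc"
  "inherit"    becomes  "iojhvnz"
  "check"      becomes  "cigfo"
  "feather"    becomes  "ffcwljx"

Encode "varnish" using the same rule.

vbtqmxn

In study: s→s is +0, t→u is +1, u→w is +2, d→g is +3 — the shift increases by 1 each position. The shift increases by 1 at each position, starting from +0: 0, 1, 2, ….
On varnish: v+0=v, a+1=b, r+2=t, n+3=q, i+4=m, s+5=x, h+6=n.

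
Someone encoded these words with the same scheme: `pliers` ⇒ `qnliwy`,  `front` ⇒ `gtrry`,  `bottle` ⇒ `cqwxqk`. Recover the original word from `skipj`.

rifle

In pliers: p→q is +1, l→n is +2, i→l is +3, e→i is +4 — the shift increases by 1 each position. The shift increases by 1 at each position, starting from +1: 1, 2, 3, ….
Reversing it on skipj: s−1=r, k−2=i, i−3=f, p−4=l, j−5=e.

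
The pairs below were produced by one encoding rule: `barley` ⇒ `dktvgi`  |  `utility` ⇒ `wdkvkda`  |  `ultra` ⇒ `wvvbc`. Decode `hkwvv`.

Shifts by position in barley: pos 0: b→d (+2), pos 1: a→k (+10), pos 2: r→t (+2), pos 3: l→v (+10) — repeating every 2. The shifts repeat in a cycle of length 2: positions 0,1,… shift by +2, +10, then the pattern repeats.
Decoding hkwvv: h−2=f, k−10=a, w−2=u, v−10=l, v−2=t.

fault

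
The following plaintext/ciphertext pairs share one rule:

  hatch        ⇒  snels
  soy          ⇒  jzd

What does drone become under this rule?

pyzco

The output letters match the input read backwards, each shifted +11: hatch reversed is hctah. Read the word backwards and shift each letter +11.
For drone: reverse → enord; then shift: e+11=p, n+11=y, o+11=z, r+11=c, d+11=o.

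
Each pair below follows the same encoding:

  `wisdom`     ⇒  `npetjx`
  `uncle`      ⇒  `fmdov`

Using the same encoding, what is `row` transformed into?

xps

The output letters match the input read backwards, each shifted +1: wisdom reversed is modsiw. Two steps: reverse the string, then apply a Caesar shift of +1.
On row: reverse → wor; then shift: w+1=x, o+1=p, r+1=s.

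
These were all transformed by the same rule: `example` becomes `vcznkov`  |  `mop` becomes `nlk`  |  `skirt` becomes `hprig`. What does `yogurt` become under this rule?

bltfig

Letters are reflected about the middle of the alphabet (position → 25−position): Atbash.
On yogurt: y↔b, o↔l, g↔t, u↔f, r↔i, t↔g.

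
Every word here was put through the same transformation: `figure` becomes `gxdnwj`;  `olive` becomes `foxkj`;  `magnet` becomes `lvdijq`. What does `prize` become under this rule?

cwxyj

f(5)→g(6) and i(8)→x(23) fit y≡23x+21 (mod 26); the inverse of 23 mod 26 is 17. Each letter's alphabet position (a=0..z=25) is mapped through 23·x+21 mod 26 — an affine cipher.
For prize: p(15)→23·15+21≡2=c; r(17)→23·17+21≡22=w; i(8)→23·8+21≡23=x; z(25)→23·25+21≡24=y; e(4)→23·4+21≡9=j (all mod 26).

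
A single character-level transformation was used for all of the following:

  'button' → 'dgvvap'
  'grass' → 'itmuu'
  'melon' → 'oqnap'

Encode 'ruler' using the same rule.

tgnqt

The shift depends on letter class: consonant b→d is +2, but vowel u→g is +12. Two shifts are in play — +12 for a/e/i/o/u, +2 for every other letter.
On ruler: r(cons)+2=t, u(vowel)+12=g, l(cons)+2=n, e(vowel)+12=q, r(cons)+2=t.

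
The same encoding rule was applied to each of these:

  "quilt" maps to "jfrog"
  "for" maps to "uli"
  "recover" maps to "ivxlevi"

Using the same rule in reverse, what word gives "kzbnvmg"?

payment

Each pair mirrors across the alphabet (q↔j, u↔f, i↔r): positions sum to 25. Letters are reflected about the middle of the alphabet (position → 25−position): Atbash.
Undoing it on kzbnvmg: k↔p, z↔a, b↔y, n↔m, v↔e, m↔n, g↔t.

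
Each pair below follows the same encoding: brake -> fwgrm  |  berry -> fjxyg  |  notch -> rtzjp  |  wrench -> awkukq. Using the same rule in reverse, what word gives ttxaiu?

portal

In brake: b→f is +4, r→w is +5, a→g is +6, k→r is +7 — the shift increases by 1 each position. Each letter shifts forward by (position + 4), i.e. 4, 5, 6, … — the shift grows by one for each successive letter.
Decoding ttxaiu: t−4=p, t−5=o, x−6=r, a−7=t, i−8=a, u−9=l.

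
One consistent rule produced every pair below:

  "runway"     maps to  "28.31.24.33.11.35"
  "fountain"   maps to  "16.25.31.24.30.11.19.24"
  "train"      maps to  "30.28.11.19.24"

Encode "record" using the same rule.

The number is (letter's place in the alphabet, a=1) + 10.
For record: r=18→28, e=5→15, c=3→13, o=15→25, r=18→28, d=4→14.

28.15.13.25.28.14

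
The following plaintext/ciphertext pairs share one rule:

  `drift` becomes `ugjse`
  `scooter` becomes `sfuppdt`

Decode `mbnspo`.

Two steps: reverse the string, then apply a Caesar shift of +1.
Undoing it on mbnspo: shift back: m−1=l, b−1=a, n−1=m, s−1=r, p−1=o, o−1=n → lamron; then reverse → normal.

normal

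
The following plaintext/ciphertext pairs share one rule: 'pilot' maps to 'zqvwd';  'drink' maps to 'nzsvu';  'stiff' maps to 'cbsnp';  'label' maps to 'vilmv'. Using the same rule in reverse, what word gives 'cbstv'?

Shifts by position in pilot: pos 0: p→z (+10), pos 1: i→q (+8), pos 2: l→v (+10), pos 3: o→w (+8) — repeating every 2. It's a Vigenère-style cipher with numeric key [10,8]: position i shifts by key[i mod 2].
Reversing it on cbstv: c−10=s, b−8=t, s−10=i, t−8=l, v−10=l.

still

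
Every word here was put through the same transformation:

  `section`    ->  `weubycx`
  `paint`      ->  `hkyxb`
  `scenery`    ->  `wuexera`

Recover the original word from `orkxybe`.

s(18)→w(22) and e(4)→e(4) fit y≡5x+10 (mod 26); the inverse of 5 mod 26 is 21. Treating letters as 0–25, the rule is x ↦ 5x + 10 (mod 26).
Reversing it on orkxybe: o(14)→21·(14−10)≡6=g; r(17)→21·(17−10)≡17=r; k(10)→21·(10−10)≡0=a; x(23)→21·(23−10)≡13=n; y(24)→21·(24−10)≡8=i; b(1)→21·(1−10)≡19=t; e(4)→21·(4−10)≡4=e (all mod 26).

granite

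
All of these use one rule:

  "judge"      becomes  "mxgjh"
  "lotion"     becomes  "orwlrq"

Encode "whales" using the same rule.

zkdohv

Compare letters: j→m is +3, u→x is +3, d→g is +3 — a constant shift. It's a constant shift of +3 (ROT3).
For whales: w+3=z, h+3=k, a+3=d, l+3=o, e+3=h, s+3=v.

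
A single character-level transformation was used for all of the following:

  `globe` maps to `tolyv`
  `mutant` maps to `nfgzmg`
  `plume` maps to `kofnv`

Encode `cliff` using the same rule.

Each letter is replaced by its mirror in the alphabet: a↔z, b↔y, c↔x, and so on (the Atbash cipher).
Applying it to cliff: c↔x, l↔o, i↔r, f↔u, f↔u.

xoruu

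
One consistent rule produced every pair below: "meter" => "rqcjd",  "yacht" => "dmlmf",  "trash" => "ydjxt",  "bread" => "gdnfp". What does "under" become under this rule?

zzmjd

Shifts by position in meter: pos 0: m→r (+5), pos 1: e→q (+12), pos 2: t→c (+9), pos 3: e→j (+5), pos 4: r→d (+12) — repeating every 3. It's a Vigenère-style cipher with numeric key [5,12,9]: position i shifts by key[i mod 3].
Applying it to under: u+5=z, n+12=z, d+9=m, e+5=j, r+12=d.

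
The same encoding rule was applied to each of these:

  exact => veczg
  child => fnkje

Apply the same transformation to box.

The output letters match the input read backwards, each shifted +2: exact reversed is tcaxe. Read the word backwards and shift each letter +2.
Applying it to box: reverse → xob; then shift: x+2=z, o+2=q, b+2=d.

zqd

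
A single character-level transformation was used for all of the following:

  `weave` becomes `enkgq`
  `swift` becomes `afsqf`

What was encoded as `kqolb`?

The shift increases by 1 at each position, starting from +8: 8, 9, 10, ….
Decoding kqolb: k−8=c, q−9=h, o−10=e, l−11=a, b−12=p.

cheap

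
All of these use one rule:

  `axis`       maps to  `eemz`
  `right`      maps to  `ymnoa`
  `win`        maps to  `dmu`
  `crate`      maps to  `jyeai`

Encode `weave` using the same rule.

dieci

The shift depends on letter class: consonant x→e is +7, but vowel a→e is +4. The rule splits by letter class: vowels +4, consonants +7.
Applying it to weave: w(cons)+7=d, e(vowel)+4=i, a(vowel)+4=e, v(cons)+7=c, e(vowel)+4=i.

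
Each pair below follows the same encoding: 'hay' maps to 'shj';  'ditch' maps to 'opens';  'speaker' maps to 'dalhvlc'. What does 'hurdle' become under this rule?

sbcowl

Two shifts are in play — +7 for a/e/i/o/u, +11 for every other letter.
Applying it to hurdle: h(cons)+11=s, u(vowel)+7=b, r(cons)+11=c, d(cons)+11=o, l(cons)+11=w, e(vowel)+7=l.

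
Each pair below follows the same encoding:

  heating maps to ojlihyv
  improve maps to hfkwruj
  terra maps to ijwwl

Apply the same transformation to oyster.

h(7)→o(14) and e(4)→j(9) fit y≡19x+11 (mod 26); the inverse of 19 mod 26 is 11. Treating letters as 0–25, the rule is x ↦ 19x + 11 (mod 26).
On oyster: o(14)→19·14+11≡17=r; y(24)→19·24+11≡25=z; s(18)→19·18+11≡15=p; t(19)→19·19+11≡8=i; e(4)→19·4+11≡9=j; r(17)→19·17+11≡22=w (all mod 26).

rzpijw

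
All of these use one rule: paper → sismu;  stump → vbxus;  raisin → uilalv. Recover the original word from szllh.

pride

The shifts repeat in a cycle of length 2: positions 0,1,… shift by +3, +8, then the pattern repeats.
Reversing it on szllh: s−3=p, z−8=r, l−3=i, l−8=d, h−3=e.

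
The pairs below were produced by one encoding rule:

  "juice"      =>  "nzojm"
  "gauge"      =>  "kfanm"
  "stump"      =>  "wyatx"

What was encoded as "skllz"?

offer

Letter i (0-indexed) is shifted by i+4, so successive shifts are 4, 5, 6, ….
Undoing it on skllz: s−4=o, k−5=f, l−6=f, l−7=e, z−8=r.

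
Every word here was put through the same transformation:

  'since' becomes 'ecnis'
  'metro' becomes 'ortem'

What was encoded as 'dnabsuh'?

husband

It's just the letters in reverse order.
Undoing it on dnabsuh: then reverse → husband.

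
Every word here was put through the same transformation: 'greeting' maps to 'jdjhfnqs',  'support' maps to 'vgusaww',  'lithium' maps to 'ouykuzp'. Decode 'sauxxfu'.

Shifts by position in greeting: pos 0: g→j (+3), pos 1: r→d (+12), pos 2: e→j (+5), pos 3: e→h (+3), pos 4: t→f (+12), pos 5: i→n (+5) — repeating every 3. The shifts repeat in a cycle of length 3: positions 0,1,… shift by +3, +12, +5, then the pattern repeats.
Undoing it on sauxxfu: s−3=p, a−12=o, u−5=p, x−3=u, x−12=l, f−5=a, u−3=r.

popular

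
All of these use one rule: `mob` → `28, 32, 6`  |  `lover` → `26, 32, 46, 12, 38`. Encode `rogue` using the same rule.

38, 32, 16, 44, 12

m(#13)→28 and o(#15)→32: differences scale by 2, so n = 2·pos + 2. Each letter becomes 2×(its alphabet position, a=1..z=26) + 2.
For rogue: r=18→38, o=15→32, g=7→16, u=21→44, e=5→12.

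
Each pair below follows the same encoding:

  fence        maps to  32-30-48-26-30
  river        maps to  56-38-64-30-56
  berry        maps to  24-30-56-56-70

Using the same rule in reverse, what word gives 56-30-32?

ref

f(#6)→32 and e(#5)→30: differences scale by 2, so n = 2·pos + 20. Each letter becomes 2×(its alphabet position, a=1..z=26) + 20.
Undoing it on 56-30-32: 56→(56−20)÷2=18=r, 30→(30−20)÷2=5=e, 32→(32−20)÷2=6=f.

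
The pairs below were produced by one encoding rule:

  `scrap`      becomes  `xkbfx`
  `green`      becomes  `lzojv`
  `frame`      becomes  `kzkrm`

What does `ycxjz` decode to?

tuner

Shifts by position in scrap: pos 0: s→x (+5), pos 1: c→k (+8), pos 2: r→b (+10), pos 3: a→f (+5), pos 4: p→x (+8) — repeating every 3. The shifts repeat in a cycle of length 3: positions 0,1,… shift by +5, +8, +10, then the pattern repeats.
Undoing it on ycxjz: y−5=t, c−8=u, x−10=n, j−5=e, z−8=r.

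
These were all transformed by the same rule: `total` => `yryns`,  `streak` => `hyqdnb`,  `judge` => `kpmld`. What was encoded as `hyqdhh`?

stress

t(19)→y(24) and o(14)→r(17) fit y≡17x+13 (mod 26); the inverse of 17 mod 26 is 23. Each letter's alphabet position (a=0..z=25) is mapped through 17·x+13 mod 26 — an affine cipher.
Decoding hyqdhh: h(7)→23·(7−13)≡18=s; y(24)→23·(24−13)≡19=t; q(16)→23·(16−13)≡17=r; d(3)→23·(3−13)≡4=e; h(7)→23·(7−13)≡18=s; h(7)→23·(7−13)≡18=s (all mod 26).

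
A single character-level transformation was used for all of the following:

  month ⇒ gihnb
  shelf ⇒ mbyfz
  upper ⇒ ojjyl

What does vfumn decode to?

Compare letters: m→g is +20, o→i is +20, n→h is +20 — a constant shift. It's a constant shift of +20 (ROT20).
Decoding vfumn: v−20=b, f−20=l, u−20=a, m−20=s, n−20=t.

blast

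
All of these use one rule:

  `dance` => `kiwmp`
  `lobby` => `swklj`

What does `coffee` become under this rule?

In dance: d→k is +7, a→i is +8, n→w is +9, c→m is +10 — the shift increases by 1 each position. Letter i (0-indexed) is shifted by i+7, so successive shifts are 7, 8, 9, ….
On coffee: c+7=j, o+8=w, f+9=o, f+10=p, e+11=p, e+12=q.

jwoppq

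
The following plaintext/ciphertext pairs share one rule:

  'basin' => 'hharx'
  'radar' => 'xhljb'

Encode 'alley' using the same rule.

gstni

In basin: b→h is +6, a→h is +7, s→a is +8, i→r is +9 — the shift increases by 1 each position. Each letter shifts forward by (position + 6), i.e. 6, 7, 8, … — the shift grows by one for each successive letter.
For alley: a+6=g, l+7=s, l+8=t, e+9=n, y+10=i.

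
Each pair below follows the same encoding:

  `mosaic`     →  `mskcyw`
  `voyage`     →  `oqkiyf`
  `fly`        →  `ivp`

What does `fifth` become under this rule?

The output letters match the input read backwards, each shifted +10: mosaic reversed is ciasom. The word is reversed, then every letter is shifted forward by 10.
For fifth: reverse → htfif; then shift: h+10=r, t+10=d, f+10=p, i+10=s, f+10=p.

rdpsp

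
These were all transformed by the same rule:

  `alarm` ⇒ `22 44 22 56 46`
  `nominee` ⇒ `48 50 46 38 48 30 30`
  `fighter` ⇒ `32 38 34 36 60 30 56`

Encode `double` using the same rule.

The formula is n = 2×(alphabet index, a=1) + 20.
For double: d=4→28, o=15→50, u=21→62, b=2→24, l=12→44, e=5→30.

28 50 62 24 44 30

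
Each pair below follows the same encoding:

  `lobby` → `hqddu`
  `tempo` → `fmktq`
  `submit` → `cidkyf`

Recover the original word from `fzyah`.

l(11)→h(7) and o(14)→q(16) fit y≡3x+0 (mod 26); the inverse of 3 mod 26 is 9. Treating letters as 0–25, the rule is x ↦ 3x + 0 (mod 26).
Undoing it on fzyah: f(5)→9·(5−0)≡19=t; z(25)→9·(25−0)≡17=r; y(24)→9·(24−0)≡8=i; a(0)→9·(0−0)≡0=a; h(7)→9·(7−0)≡11=l (all mod 26).

trial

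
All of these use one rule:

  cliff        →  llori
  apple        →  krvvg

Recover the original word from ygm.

gas

The output letters match the input read backwards, each shifted +6: cliff reversed is ffilc. The word is reversed, then every letter is shifted forward by 6.
Undoing it on ygm: shift back: y−6=s, g−6=a, m−6=g → sag; then reverse → gas.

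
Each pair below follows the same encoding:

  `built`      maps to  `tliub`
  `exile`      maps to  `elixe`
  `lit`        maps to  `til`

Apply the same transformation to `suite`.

The output letters match the input read backwards: built reversed is tliub. It's just the letters in reverse order.
For suite: reverse → etius.

etius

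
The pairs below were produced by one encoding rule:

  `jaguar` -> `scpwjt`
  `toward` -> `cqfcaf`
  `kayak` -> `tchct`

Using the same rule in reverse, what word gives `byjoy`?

swamp

It's a Vigenère-style cipher with numeric key [9,2]: position i shifts by key[i mod 2].
Reversing it on byjoy: b−9=s, y−2=w, j−9=a, o−2=m, y−9=p.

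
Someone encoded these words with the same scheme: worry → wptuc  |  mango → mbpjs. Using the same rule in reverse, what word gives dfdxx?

debut

Letter i (0-indexed) is shifted by i+0, so successive shifts are 0, 1, 2, ….
Decoding dfdxx: d−0=d, f−1=e, d−2=b, x−3=u, x−4=t.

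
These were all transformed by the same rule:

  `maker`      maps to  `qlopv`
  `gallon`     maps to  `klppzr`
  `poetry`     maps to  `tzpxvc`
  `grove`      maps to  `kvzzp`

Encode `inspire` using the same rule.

The shift depends on letter class: consonant m→q is +4, but vowel a→l is +11. The rule splits by letter class: vowels +11, consonants +4.
Applying it to inspire: i(vowel)+11=t, n(cons)+4=r, s(cons)+4=w, p(cons)+4=t, i(vowel)+11=t, r(cons)+4=v, e(vowel)+11=p.

trwttvp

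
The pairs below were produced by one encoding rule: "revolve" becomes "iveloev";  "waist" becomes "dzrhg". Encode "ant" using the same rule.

Each pair mirrors across the alphabet (r↔i, e↔v, v↔e): positions sum to 25. This is the alphabet-reversal cipher (Atbash): a becomes z, b becomes y, etc.
Applying it to ant: a↔z, n↔m, t↔g.

zmg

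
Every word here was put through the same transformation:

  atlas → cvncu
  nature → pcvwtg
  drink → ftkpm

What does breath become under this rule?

Compare letters: a→c is +2, t→v is +2, l→n is +2 — a constant shift. This is a Caesar cipher with shift 2.
For breath: b+2=d, r+2=t, e+2=g, a+2=c, t+2=v, h+2=j.

dtgcvj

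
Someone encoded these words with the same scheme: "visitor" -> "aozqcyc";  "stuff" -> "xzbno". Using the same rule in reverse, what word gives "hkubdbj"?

In visitor: v→a is +5, i→o is +6, s→z is +7, i→q is +8 — the shift increases by 1 each position. Letter i (0-indexed) is shifted by i+5, so successive shifts are 5, 6, 7, ….
Reversing it on hkubdbj: h−5=c, k−6=e, u−7=n, b−8=t, d−9=u, b−10=r, j−11=y.

century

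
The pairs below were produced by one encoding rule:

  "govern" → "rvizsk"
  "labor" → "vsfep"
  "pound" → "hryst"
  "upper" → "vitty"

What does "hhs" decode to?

odd

The output letters match the input read backwards, each shifted +4: govern reversed is nrevog. Two steps: reverse the string, then apply a Caesar shift of +4.
Decoding hhs: shift back: h−4=d, h−4=d, s−4=o → ddo; then reverse → odd.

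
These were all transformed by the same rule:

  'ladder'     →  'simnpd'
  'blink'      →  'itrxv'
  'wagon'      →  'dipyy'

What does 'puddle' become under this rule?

wcmnwq

In ladder: l→s is +7, a→i is +8, d→m is +9, d→n is +10 — the shift increases by 1 each position. Each letter shifts forward by (position + 7), i.e. 7, 8, 9, … — the shift grows by one for each successive letter.
For puddle: p+7=w, u+8=c, d+9=m, d+10=n, l+11=w, e+12=q.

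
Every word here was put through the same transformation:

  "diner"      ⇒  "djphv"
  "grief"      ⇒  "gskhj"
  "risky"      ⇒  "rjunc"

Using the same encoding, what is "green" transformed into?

gsghr

In diner: d→d is +0, i→j is +1, n→p is +2, e→h is +3 — the shift increases by 1 each position. The shift increases by 1 at each position, starting from +0: 0, 1, 2, ….
On green: g+0=g, r+1=s, e+2=g, e+3=h, n+4=r.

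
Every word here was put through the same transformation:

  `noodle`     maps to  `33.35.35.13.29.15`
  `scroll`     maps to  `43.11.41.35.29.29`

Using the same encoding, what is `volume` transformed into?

49.35.29.47.31.15

n(#14)→33 and o(#15)→35: differences scale by 2, so n = 2·pos + 5. With a=1..z=26, the number is 2·pos + 5.
For volume: v=22→49, o=15→35, l=12→29, u=21→47, m=13→31, e=5→15.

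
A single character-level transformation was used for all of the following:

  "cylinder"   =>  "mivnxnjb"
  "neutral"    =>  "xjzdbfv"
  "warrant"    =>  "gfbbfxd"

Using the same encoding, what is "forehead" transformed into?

The shift depends on letter class: consonant c→m is +10, but vowel i→n is +5. Vowels shift forward by 5 and consonants shift forward by 10.
Applying it to forehead: f(cons)+10=p, o(vowel)+5=t, r(cons)+10=b, e(vowel)+5=j, h(cons)+10=r, e(vowel)+5=j, a(vowel)+5=f, d(cons)+10=n.

ptbjrjfn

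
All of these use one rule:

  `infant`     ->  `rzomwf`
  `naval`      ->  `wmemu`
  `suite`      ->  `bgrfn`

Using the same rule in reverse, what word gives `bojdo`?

Shifts by position in infant: pos 0: i→r (+9), pos 1: n→z (+12), pos 2: f→o (+9), pos 3: a→m (+12) — repeating every 2. A repeating key of period 2 is used — shifts +9, +12 over and over.
Decoding bojdo: b−9=s, o−12=c, j−9=a, d−12=r, o−9=f.

scarf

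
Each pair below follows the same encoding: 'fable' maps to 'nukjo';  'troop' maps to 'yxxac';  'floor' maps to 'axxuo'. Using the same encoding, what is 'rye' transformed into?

nha

Read the word backwards and shift each letter +9.
For rye: reverse → eyr; then shift: e+9=n, y+9=h, r+9=a.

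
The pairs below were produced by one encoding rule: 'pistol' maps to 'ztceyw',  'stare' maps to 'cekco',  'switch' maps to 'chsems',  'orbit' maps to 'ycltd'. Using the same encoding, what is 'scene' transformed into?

Shifts by position in pistol: pos 0: p→z (+10), pos 1: i→t (+11), pos 2: s→c (+10), pos 3: t→e (+11) — repeating every 2. A repeating key of period 2 is used — shifts +10, +11 over and over.
On scene: s+10=c, c+11=n, e+10=o, n+11=y, e+10=o.

cnoyo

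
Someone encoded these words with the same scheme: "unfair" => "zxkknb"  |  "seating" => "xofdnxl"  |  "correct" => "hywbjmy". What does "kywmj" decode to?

The shifts repeat in a cycle of length 2: positions 0,1,… shift by +5, +10, then the pattern repeats.
Reversing it on kywmj: k−5=f, y−10=o, w−5=r, m−10=c, j−5=e.

force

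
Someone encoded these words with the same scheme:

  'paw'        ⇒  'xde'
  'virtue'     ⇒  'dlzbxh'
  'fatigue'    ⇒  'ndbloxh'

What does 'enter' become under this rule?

The shift depends on letter class: consonant p→x is +8, but vowel a→d is +3. The rule splits by letter class: vowels +3, consonants +8.
For enter: e(vowel)+3=h, n(cons)+8=v, t(cons)+8=b, e(vowel)+3=h, r(cons)+8=z.

hvbhz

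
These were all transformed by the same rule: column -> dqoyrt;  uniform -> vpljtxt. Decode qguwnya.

persist

In column: c→d is +1, o→q is +2, l→o is +3, u→y is +4 — the shift increases by 1 each position. Letter i (0-indexed) is shifted by i+1, so successive shifts are 1, 2, 3, ….
Reversing it on qguwnya: q−1=p, g−2=e, u−3=r, w−4=s, n−5=i, y−6=s, a−7=t.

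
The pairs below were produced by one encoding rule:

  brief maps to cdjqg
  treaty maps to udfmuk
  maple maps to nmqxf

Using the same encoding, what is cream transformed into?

ddfmn

Shifts by position in brief: pos 0: b→c (+1), pos 1: r→d (+12), pos 2: i→j (+1), pos 3: e→q (+12) — repeating every 2. A repeating key of period 2 is used — shifts +1, +12 over and over.
For cream: c+1=d, r+12=d, e+1=f, a+12=m, m+1=n.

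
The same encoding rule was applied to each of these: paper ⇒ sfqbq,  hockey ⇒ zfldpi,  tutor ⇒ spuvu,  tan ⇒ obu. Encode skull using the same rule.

mmvlt

The output letters match the input read backwards, each shifted +1: paper reversed is repap. The word is reversed, then every letter is shifted forward by 1.
For skull: reverse → lluks; then shift: l+1=m, l+1=m, u+1=v, k+1=l, s+1=t.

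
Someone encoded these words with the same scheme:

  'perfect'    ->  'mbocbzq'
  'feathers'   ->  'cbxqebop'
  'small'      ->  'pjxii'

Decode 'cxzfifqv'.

facility

Compare letters: p→m is +23, e→b is +23, r→o is +23 — a constant shift. It's a constant shift of +23 (ROT23).
Reversing it on cxzfifqv: c−23=f, x−23=a, z−23=c, f−23=i, i−23=l, f−23=i, q−23=t, v−23=y.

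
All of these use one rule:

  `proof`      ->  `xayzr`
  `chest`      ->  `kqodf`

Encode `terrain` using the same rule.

bnbcmvb

In proof: p→x is +8, r→a is +9, o→y is +10, o→z is +11 — the shift increases by 1 each position. The shift increases by 1 at each position, starting from +8: 8, 9, 10, ….
For terrain: t+8=b, e+9=n, r+10=b, r+11=c, a+12=m, i+13=v, n+14=b.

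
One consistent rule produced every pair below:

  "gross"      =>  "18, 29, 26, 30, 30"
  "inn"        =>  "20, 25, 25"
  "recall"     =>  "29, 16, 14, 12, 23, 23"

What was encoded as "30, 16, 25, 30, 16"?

sense

The number is (letter's place in the alphabet, a=1) + 11.
Reversing it on 30, 16, 25, 30, 16: 30→(30−11)÷1=19=s, 16→(16−11)÷1=5=e, 25→(25−11)÷1=14=n, 30→(30−11)÷1=19=s, 16→(16−11)÷1=5=e.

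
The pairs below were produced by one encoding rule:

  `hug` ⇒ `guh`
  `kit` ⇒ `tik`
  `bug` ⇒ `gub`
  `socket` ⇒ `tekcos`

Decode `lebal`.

label

It's just the letters in reverse order.
Undoing it on lebal: then reverse → label.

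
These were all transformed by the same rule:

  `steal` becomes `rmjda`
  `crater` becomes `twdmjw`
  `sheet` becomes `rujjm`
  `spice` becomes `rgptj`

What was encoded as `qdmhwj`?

nature

s(18)→r(17) and t(19)→m(12) fit y≡21x+3 (mod 26); the inverse of 21 mod 26 is 5. Each letter's alphabet position (a=0..z=25) is mapped through 21·x+3 mod 26 — an affine cipher.
Undoing it on qdmhwj: q(16)→5·(16−3)≡13=n; d(3)→5·(3−3)≡0=a; m(12)→5·(12−3)≡19=t; h(7)→5·(7−3)≡20=u; w(22)→5·(22−3)≡17=r; j(9)→5·(9−3)≡4=e (all mod 26).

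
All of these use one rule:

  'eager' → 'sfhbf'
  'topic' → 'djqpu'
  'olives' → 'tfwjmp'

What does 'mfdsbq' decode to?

parcel

The output letters match the input read backwards, each shifted +1: eager reversed is regae. The word is reversed, then every letter is shifted forward by 1.
Undoing it on mfdsbq: shift back: m−1=l, f−1=e, d−1=c, s−1=r, b−1=a, q−1=p → lecrap; then reverse → parcel.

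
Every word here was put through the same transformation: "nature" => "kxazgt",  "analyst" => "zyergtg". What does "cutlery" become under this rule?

exkrzai

The output letters match the input read backwards, each shifted +6: nature reversed is erutan. The word is reversed, then every letter is shifted forward by 6.
On cutlery: reverse → yreltuc; then shift: y+6=e, r+6=x, e+6=k, l+6=r, t+6=z, u+6=a, c+6=i.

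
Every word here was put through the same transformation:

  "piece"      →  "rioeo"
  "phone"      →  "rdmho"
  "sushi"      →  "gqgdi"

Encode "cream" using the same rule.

ebouc

p(15)→r(17) and i(8)→i(8) fit y≡5x+20 (mod 26); the inverse of 5 mod 26 is 21. This is an affine cipher: with a=0,…,z=25, each position x becomes (5x+20) mod 26.
Applying it to cream: c(2)→5·2+20≡4=e; r(17)→5·17+20≡1=b; e(4)→5·4+20≡14=o; a(0)→5·0+20≡20=u; m(12)→5·12+20≡2=c (all mod 26).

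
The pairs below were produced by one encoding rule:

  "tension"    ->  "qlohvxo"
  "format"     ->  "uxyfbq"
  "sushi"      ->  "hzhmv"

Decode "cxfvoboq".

t(19)→q(16) and e(4)→l(11) fit y≡9x+1 (mod 26); the inverse of 9 mod 26 is 3. This is an affine cipher: with a=0,…,z=25, each position x becomes (9x+1) mod 26.
Decoding cxfvoboq: c(2)→3·(2−1)≡3=d; x(23)→3·(23−1)≡14=o; f(5)→3·(5−1)≡12=m; v(21)→3·(21−1)≡8=i; o(14)→3·(14−1)≡13=n; b(1)→3·(1−1)≡0=a; o(14)→3·(14−1)≡13=n; q(16)→3·(16−1)≡19=t (all mod 26).

dominant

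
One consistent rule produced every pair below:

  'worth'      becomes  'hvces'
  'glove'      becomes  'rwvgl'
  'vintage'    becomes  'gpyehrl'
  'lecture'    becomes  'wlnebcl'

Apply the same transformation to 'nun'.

The shift depends on letter class: consonant w→h is +11, but vowel o→v is +7. The rule splits by letter class: vowels +7, consonants +11.
On nun: n(cons)+11=y, u(vowel)+7=b, n(cons)+11=y.

yby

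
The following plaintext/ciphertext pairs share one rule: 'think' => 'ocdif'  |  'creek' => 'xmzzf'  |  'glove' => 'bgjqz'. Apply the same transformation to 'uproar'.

pkmjvm

Compare letters: t→o is +21, h→c is +21, i→d is +21 — a constant shift. This is a Caesar cipher with shift 21.
For uproar: u+21=p, p+21=k, r+21=m, o+21=j, a+21=v, r+21=m.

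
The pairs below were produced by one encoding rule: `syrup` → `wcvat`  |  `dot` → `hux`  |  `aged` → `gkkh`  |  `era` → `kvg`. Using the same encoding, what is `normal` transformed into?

ruvqgp

The shift depends on letter class: consonant s→w is +4, but vowel u→a is +6. Vowels shift forward by 6 and consonants shift forward by 4.
For normal: n(cons)+4=r, o(vowel)+6=u, r(cons)+4=v, m(cons)+4=q, a(vowel)+6=g, l(cons)+4=p.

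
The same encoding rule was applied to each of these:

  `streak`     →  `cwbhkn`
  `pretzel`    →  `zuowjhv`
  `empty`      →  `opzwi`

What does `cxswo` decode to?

suite

It's a Vigenère-style cipher with numeric key [10,3]: position i shifts by key[i mod 2].
Undoing it on cxswo: c−10=s, x−3=u, s−10=i, w−3=t, o−10=e.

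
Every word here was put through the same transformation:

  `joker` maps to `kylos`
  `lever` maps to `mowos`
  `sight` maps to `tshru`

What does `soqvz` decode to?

Shifts by position in joker: pos 0: j→k (+1), pos 1: o→y (+10), pos 2: k→l (+1), pos 3: e→o (+10) — repeating every 2. It's a Vigenère-style cipher with numeric key [1,10]: position i shifts by key[i mod 2].
Decoding soqvz: s−1=r, o−10=e, q−1=p, v−10=l, z−1=y.

reply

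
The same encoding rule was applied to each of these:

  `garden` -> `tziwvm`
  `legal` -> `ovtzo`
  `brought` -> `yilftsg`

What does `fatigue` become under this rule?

Each pair mirrors across the alphabet (g↔t, a↔z, r↔i): positions sum to 25. Letters are reflected about the middle of the alphabet (position → 25−position): Atbash.
Applying it to fatigue: f↔u, a↔z, t↔g, i↔r, g↔t, u↔f, e↔v.

uzgrtfv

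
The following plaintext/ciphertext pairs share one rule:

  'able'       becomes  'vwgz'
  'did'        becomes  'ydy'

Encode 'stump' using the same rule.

nophk

Compare letters: a→v is +21, b→w is +21, l→g is +21 — a constant shift. Every letter moves 21 places later in the alphabet, wrapping around z→a.
Applying it to stump: s+21=n, t+21=o, u+21=p, m+21=h, p+21=k.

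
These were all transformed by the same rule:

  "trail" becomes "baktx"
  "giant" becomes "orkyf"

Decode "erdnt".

The shift increases by 1 at each position, starting from +8: 8, 9, 10, ….
Undoing it on erdnt: e−8=w, r−9=i, d−10=t, n−11=c, t−12=h.

witch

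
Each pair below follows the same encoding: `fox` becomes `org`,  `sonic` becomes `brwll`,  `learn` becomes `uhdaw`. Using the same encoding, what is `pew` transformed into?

The shift depends on letter class: consonant f→o is +9, but vowel o→r is +3. Vowels shift forward by 3 and consonants shift forward by 9.
For pew: p(cons)+9=y, e(vowel)+3=h, w(cons)+9=f.

yhf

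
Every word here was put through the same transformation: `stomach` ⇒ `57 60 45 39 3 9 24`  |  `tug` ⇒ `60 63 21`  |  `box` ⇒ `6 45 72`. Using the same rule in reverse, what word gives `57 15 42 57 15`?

s(#19)→57 and t(#20)→60: differences scale by 3, so n = 3·pos + 0. With a=1..z=26, the number is 3·pos.
Decoding 57 15 42 57 15: 57→(57−0)÷3=19=s, 15→(15−0)÷3=5=e, 42→(42−0)÷3=14=n, 57→(57−0)÷3=19=s, 15→(15−0)÷3=5=e.

sense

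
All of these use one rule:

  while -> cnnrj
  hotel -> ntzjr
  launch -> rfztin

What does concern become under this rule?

ittijxt

The shift depends on letter class: consonant w→c is +6, but vowel i→n is +5. Two shifts are in play — +5 for a/e/i/o/u, +6 for every other letter.
For concern: c(cons)+6=i, o(vowel)+5=t, n(cons)+6=t, c(cons)+6=i, e(vowel)+5=j, r(cons)+6=x, n(cons)+6=t.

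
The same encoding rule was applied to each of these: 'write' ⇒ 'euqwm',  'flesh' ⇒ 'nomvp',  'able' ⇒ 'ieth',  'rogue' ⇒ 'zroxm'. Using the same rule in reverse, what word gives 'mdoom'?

eagle

Shifts by position in write: pos 0: w→e (+8), pos 1: r→u (+3), pos 2: i→q (+8), pos 3: t→w (+3) — repeating every 2. A repeating key of period 2 is used — shifts +8, +3 over and over.
Undoing it on mdoom: m−8=e, d−3=a, o−8=g, o−3=l, m−8=e.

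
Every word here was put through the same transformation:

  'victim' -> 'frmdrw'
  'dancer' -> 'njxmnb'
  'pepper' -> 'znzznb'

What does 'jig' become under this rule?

The shift depends on letter class: consonant v→f is +10, but vowel i→r is +9. Vowels shift forward by 9 and consonants shift forward by 10.
Applying it to jig: j(cons)+10=t, i(vowel)+9=r, g(cons)+10=q.

trq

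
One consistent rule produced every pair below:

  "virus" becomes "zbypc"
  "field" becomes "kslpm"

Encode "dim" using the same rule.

The output letters match the input read backwards, each shifted +7: virus reversed is suriv. Read the word backwards and shift each letter +7.
On dim: reverse → mid; then shift: m+7=t, i+7=p, d+7=k.

tpk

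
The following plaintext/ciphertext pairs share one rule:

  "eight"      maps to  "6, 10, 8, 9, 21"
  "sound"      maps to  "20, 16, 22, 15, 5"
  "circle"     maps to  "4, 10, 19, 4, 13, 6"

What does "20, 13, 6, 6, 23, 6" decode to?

Letters become their 1-based position plus 1 (so a→2, b→3, …).
Undoing it on 20, 13, 6, 6, 23, 6: 20→(20−1)÷1=19=s, 13→(13−1)÷1=12=l, 6→(6−1)÷1=5=e, 6→(6−1)÷1=5=e, 23→(23−1)÷1=22=v, 6→(6−1)÷1=5=e.

sleeve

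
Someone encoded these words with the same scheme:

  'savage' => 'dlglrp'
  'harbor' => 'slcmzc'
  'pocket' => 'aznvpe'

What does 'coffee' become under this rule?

Compare letters: s→d is +11, a→l is +11, v→g is +11 — a constant shift. Each letter is shifted forward by 11 in the alphabet (a Caesar shift of +11).
On coffee: c+11=n, o+11=z, f+11=q, f+11=q, e+11=p, e+11=p.

nzqqpp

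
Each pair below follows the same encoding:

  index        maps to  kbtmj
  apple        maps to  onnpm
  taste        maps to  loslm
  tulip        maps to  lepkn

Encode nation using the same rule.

i(8)→k(10) and n(13)→b(1) fit y≡19x+14 (mod 26); the inverse of 19 mod 26 is 11. Each letter's alphabet position (a=0..z=25) is mapped through 19·x+14 mod 26 — an affine cipher.
Applying it to nation: n(13)→19·13+14≡1=b; a(0)→19·0+14≡14=o; t(19)→19·19+14≡11=l; i(8)→19·8+14≡10=k; o(14)→19·14+14≡20=u; n(13)→19·13+14≡1=b (all mod 26).

bolkub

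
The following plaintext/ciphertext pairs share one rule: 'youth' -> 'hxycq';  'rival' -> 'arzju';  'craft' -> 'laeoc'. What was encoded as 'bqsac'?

Shifts by position in youth: pos 0: y→h (+9), pos 1: o→x (+9), pos 2: u→y (+4), pos 3: t→c (+9), pos 4: h→q (+9) — repeating every 3. It's a Vigenère-style cipher with numeric key [9,9,4]: position i shifts by key[i mod 3].
Reversing it on bqsac: b−9=s, q−9=h, s−4=o, a−9=r, c−9=t.

short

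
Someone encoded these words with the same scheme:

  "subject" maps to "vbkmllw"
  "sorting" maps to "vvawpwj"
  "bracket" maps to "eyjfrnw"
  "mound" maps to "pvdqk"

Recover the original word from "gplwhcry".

dictator

Shifts by position in subject: pos 0: s→v (+3), pos 1: u→b (+7), pos 2: b→k (+9), pos 3: j→m (+3), pos 4: e→l (+7), pos 5: c→l (+9) — repeating every 3. It's a Vigenère-style cipher with numeric key [3,7,9]: position i shifts by key[i mod 3].
Reversing it on gplwhcry: g−3=d, p−7=i, l−9=c, w−3=t, h−7=a, c−9=t, r−3=o, y−7=r.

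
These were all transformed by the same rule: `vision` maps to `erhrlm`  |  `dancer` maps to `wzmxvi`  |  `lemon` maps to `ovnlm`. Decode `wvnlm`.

Each pair mirrors across the alphabet (v↔e, i↔r, s↔h): positions sum to 25. This is the alphabet-reversal cipher (Atbash): a becomes z, b becomes y, etc.
Decoding wvnlm: w↔d, v↔e, n↔m, l↔o, m↔n.

demon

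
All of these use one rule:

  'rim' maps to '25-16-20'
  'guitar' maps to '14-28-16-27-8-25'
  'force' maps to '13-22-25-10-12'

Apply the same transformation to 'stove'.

26-27-22-29-12

r is letter #18 and maps to 25: an offset of 7. Each letter is replaced by its alphabet position (a=1..z=26) + 7.
On stove: s=19→26, t=20→27, o=15→22, v=22→29, e=5→12.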